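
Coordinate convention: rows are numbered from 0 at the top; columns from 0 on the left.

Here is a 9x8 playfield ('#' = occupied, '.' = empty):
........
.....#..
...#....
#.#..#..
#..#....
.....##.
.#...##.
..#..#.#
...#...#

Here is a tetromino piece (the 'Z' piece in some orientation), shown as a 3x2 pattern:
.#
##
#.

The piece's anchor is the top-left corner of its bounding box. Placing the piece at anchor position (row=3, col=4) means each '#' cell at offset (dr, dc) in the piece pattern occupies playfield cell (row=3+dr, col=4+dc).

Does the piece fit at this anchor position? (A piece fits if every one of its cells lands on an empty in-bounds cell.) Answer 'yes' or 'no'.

Answer: no

Derivation:
Check each piece cell at anchor (3, 4):
  offset (0,1) -> (3,5): occupied ('#') -> FAIL
  offset (1,0) -> (4,4): empty -> OK
  offset (1,1) -> (4,5): empty -> OK
  offset (2,0) -> (5,4): empty -> OK
All cells valid: no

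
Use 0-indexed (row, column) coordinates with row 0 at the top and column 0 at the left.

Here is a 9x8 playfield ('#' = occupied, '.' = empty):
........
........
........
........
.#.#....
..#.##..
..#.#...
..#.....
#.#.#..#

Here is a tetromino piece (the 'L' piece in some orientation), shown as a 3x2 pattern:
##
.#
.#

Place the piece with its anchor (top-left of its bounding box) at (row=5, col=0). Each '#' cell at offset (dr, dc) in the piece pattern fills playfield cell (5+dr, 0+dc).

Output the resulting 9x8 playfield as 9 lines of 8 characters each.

Fill (5+0,0+0) = (5,0)
Fill (5+0,0+1) = (5,1)
Fill (5+1,0+1) = (6,1)
Fill (5+2,0+1) = (7,1)

Answer: ........
........
........
........
.#.#....
###.##..
.##.#...
.##.....
#.#.#..#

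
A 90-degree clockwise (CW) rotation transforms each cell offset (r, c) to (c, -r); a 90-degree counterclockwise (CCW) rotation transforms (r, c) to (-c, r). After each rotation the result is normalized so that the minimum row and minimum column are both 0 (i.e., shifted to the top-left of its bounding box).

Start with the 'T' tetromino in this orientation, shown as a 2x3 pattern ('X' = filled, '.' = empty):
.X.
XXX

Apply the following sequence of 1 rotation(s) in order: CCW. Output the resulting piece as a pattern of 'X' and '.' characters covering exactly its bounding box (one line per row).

Start:
.X.
XXX
After rotation 1 (CCW):
.X
XX
.X

Answer: .X
XX
.X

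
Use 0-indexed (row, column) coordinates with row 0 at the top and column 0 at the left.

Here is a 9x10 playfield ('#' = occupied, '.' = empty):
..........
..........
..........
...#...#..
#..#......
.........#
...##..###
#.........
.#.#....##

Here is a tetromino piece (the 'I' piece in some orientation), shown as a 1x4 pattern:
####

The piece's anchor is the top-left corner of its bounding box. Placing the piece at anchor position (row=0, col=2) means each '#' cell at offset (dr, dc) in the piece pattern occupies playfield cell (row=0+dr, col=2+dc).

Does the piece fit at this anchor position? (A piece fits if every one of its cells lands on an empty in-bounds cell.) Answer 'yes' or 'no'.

Check each piece cell at anchor (0, 2):
  offset (0,0) -> (0,2): empty -> OK
  offset (0,1) -> (0,3): empty -> OK
  offset (0,2) -> (0,4): empty -> OK
  offset (0,3) -> (0,5): empty -> OK
All cells valid: yes

Answer: yes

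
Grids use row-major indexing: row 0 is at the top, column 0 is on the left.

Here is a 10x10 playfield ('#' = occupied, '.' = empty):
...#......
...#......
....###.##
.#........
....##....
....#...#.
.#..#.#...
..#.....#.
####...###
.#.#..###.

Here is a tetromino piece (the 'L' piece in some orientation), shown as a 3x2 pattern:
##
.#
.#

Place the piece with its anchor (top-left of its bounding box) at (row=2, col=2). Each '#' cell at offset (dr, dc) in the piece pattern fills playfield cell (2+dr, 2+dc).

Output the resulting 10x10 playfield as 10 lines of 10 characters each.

Answer: ...#......
...#......
..#####.##
.#.#......
...###....
....#...#.
.#..#.#...
..#.....#.
####...###
.#.#..###.

Derivation:
Fill (2+0,2+0) = (2,2)
Fill (2+0,2+1) = (2,3)
Fill (2+1,2+1) = (3,3)
Fill (2+2,2+1) = (4,3)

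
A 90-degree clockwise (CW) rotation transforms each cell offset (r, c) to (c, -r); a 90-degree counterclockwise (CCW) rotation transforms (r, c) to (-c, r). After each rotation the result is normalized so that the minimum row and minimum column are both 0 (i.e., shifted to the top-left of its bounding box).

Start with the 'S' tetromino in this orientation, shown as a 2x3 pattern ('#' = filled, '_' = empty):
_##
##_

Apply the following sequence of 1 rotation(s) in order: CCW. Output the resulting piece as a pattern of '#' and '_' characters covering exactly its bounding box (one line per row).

Start:
_##
##_
After rotation 1 (CCW):
#_
##
_#

Answer: #_
##
_#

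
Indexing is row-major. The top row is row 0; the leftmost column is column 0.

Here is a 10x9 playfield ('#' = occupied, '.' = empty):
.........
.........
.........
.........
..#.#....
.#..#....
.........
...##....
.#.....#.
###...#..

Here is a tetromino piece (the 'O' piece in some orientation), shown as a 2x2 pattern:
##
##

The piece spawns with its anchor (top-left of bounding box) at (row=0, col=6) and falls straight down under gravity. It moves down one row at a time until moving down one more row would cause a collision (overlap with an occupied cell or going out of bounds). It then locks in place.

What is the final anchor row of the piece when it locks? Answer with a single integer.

Spawn at (row=0, col=6). Try each row:
  row 0: fits
  row 1: fits
  row 2: fits
  row 3: fits
  row 4: fits
  row 5: fits
  row 6: fits
  row 7: blocked -> lock at row 6

Answer: 6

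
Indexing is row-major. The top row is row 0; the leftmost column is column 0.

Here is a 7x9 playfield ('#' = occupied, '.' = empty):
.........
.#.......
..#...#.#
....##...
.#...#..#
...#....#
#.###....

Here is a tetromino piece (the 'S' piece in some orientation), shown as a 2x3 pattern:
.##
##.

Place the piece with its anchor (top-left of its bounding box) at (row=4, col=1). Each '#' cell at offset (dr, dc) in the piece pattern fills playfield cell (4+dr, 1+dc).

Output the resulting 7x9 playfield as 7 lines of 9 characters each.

Fill (4+0,1+1) = (4,2)
Fill (4+0,1+2) = (4,3)
Fill (4+1,1+0) = (5,1)
Fill (4+1,1+1) = (5,2)

Answer: .........
.#.......
..#...#.#
....##...
.###.#..#
.###....#
#.###....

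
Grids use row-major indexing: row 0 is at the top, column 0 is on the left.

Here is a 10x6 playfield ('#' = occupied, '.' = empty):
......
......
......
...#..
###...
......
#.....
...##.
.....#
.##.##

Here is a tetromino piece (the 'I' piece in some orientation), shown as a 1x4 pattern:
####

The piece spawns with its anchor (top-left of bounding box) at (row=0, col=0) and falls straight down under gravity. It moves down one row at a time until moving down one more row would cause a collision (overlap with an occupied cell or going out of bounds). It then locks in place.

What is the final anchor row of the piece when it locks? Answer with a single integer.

Answer: 2

Derivation:
Spawn at (row=0, col=0). Try each row:
  row 0: fits
  row 1: fits
  row 2: fits
  row 3: blocked -> lock at row 2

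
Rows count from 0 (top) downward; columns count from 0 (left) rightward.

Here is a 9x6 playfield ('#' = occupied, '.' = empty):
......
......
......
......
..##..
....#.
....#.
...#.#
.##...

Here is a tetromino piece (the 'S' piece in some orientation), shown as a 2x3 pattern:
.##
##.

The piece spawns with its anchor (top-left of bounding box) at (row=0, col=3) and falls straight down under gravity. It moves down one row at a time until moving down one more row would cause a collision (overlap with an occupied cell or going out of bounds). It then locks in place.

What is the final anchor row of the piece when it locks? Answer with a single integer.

Answer: 2

Derivation:
Spawn at (row=0, col=3). Try each row:
  row 0: fits
  row 1: fits
  row 2: fits
  row 3: blocked -> lock at row 2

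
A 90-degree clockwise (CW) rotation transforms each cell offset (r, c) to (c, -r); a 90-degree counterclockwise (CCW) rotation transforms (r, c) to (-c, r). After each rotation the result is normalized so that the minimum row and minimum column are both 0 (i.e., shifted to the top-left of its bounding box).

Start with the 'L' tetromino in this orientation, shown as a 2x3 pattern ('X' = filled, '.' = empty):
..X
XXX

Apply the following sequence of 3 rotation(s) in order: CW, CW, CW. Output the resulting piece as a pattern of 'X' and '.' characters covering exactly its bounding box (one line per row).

Start:
..X
XXX
After rotation 1 (CW):
X.
X.
XX
After rotation 2 (CW):
XXX
X..
After rotation 3 (CW):
XX
.X
.X

Answer: XX
.X
.X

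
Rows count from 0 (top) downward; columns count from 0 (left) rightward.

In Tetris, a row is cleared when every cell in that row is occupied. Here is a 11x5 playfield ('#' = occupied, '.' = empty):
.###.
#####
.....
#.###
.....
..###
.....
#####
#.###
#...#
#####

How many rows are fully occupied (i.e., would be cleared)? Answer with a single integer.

Answer: 3

Derivation:
Check each row:
  row 0: 2 empty cells -> not full
  row 1: 0 empty cells -> FULL (clear)
  row 2: 5 empty cells -> not full
  row 3: 1 empty cell -> not full
  row 4: 5 empty cells -> not full
  row 5: 2 empty cells -> not full
  row 6: 5 empty cells -> not full
  row 7: 0 empty cells -> FULL (clear)
  row 8: 1 empty cell -> not full
  row 9: 3 empty cells -> not full
  row 10: 0 empty cells -> FULL (clear)
Total rows cleared: 3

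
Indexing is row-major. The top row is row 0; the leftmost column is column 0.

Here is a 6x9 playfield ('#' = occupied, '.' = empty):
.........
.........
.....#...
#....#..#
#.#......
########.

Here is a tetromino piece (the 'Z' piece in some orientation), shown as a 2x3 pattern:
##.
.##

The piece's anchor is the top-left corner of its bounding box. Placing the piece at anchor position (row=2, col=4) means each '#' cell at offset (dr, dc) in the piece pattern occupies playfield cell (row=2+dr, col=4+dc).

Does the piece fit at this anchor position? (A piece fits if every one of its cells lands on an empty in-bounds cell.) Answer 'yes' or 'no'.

Check each piece cell at anchor (2, 4):
  offset (0,0) -> (2,4): empty -> OK
  offset (0,1) -> (2,5): occupied ('#') -> FAIL
  offset (1,1) -> (3,5): occupied ('#') -> FAIL
  offset (1,2) -> (3,6): empty -> OK
All cells valid: no

Answer: no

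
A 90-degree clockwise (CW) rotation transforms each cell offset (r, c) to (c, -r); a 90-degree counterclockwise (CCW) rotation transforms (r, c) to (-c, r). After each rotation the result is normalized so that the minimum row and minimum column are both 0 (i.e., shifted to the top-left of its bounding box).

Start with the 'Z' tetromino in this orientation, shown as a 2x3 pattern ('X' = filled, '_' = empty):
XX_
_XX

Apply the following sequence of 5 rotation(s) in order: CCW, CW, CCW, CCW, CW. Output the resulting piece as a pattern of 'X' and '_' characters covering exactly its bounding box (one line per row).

Start:
XX_
_XX
After rotation 1 (CCW):
_X
XX
X_
After rotation 2 (CW):
XX_
_XX
After rotation 3 (CCW):
_X
XX
X_
After rotation 4 (CCW):
XX_
_XX
After rotation 5 (CW):
_X
XX
X_

Answer: _X
XX
X_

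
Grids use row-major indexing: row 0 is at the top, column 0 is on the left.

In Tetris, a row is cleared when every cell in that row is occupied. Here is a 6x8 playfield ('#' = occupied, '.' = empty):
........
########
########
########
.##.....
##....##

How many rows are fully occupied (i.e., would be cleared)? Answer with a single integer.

Answer: 3

Derivation:
Check each row:
  row 0: 8 empty cells -> not full
  row 1: 0 empty cells -> FULL (clear)
  row 2: 0 empty cells -> FULL (clear)
  row 3: 0 empty cells -> FULL (clear)
  row 4: 6 empty cells -> not full
  row 5: 4 empty cells -> not full
Total rows cleared: 3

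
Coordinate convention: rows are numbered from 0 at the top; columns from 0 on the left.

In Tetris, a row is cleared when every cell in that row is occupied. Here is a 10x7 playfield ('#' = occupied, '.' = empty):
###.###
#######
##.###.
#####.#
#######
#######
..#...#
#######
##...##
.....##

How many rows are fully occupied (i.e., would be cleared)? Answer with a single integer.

Check each row:
  row 0: 1 empty cell -> not full
  row 1: 0 empty cells -> FULL (clear)
  row 2: 2 empty cells -> not full
  row 3: 1 empty cell -> not full
  row 4: 0 empty cells -> FULL (clear)
  row 5: 0 empty cells -> FULL (clear)
  row 6: 5 empty cells -> not full
  row 7: 0 empty cells -> FULL (clear)
  row 8: 3 empty cells -> not full
  row 9: 5 empty cells -> not full
Total rows cleared: 4

Answer: 4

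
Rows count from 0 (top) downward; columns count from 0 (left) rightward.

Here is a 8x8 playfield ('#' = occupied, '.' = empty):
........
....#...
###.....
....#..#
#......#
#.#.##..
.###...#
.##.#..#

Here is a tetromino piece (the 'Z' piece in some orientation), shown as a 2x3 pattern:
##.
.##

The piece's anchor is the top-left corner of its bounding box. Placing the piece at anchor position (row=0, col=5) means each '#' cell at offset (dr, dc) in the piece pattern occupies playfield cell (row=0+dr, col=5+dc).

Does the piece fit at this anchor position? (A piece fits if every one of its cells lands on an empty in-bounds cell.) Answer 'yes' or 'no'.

Check each piece cell at anchor (0, 5):
  offset (0,0) -> (0,5): empty -> OK
  offset (0,1) -> (0,6): empty -> OK
  offset (1,1) -> (1,6): empty -> OK
  offset (1,2) -> (1,7): empty -> OK
All cells valid: yes

Answer: yes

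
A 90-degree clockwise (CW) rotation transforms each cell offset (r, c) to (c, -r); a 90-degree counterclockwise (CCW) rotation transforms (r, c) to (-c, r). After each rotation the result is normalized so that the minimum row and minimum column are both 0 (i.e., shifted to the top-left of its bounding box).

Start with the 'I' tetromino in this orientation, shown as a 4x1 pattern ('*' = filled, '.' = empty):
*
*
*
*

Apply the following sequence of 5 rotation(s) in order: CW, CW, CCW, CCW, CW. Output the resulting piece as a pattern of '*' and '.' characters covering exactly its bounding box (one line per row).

Answer: ****

Derivation:
Start:
*
*
*
*
After rotation 1 (CW):
****
After rotation 2 (CW):
*
*
*
*
After rotation 3 (CCW):
****
After rotation 4 (CCW):
*
*
*
*
After rotation 5 (CW):
****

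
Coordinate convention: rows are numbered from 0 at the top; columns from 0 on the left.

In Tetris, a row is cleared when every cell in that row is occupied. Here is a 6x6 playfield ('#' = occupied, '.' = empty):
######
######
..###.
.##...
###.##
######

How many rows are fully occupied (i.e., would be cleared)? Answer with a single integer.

Answer: 3

Derivation:
Check each row:
  row 0: 0 empty cells -> FULL (clear)
  row 1: 0 empty cells -> FULL (clear)
  row 2: 3 empty cells -> not full
  row 3: 4 empty cells -> not full
  row 4: 1 empty cell -> not full
  row 5: 0 empty cells -> FULL (clear)
Total rows cleared: 3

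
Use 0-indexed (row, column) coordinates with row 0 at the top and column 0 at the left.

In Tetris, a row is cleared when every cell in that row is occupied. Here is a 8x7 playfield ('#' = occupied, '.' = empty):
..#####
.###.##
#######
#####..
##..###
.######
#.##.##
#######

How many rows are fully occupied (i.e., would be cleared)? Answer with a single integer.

Answer: 2

Derivation:
Check each row:
  row 0: 2 empty cells -> not full
  row 1: 2 empty cells -> not full
  row 2: 0 empty cells -> FULL (clear)
  row 3: 2 empty cells -> not full
  row 4: 2 empty cells -> not full
  row 5: 1 empty cell -> not full
  row 6: 2 empty cells -> not full
  row 7: 0 empty cells -> FULL (clear)
Total rows cleared: 2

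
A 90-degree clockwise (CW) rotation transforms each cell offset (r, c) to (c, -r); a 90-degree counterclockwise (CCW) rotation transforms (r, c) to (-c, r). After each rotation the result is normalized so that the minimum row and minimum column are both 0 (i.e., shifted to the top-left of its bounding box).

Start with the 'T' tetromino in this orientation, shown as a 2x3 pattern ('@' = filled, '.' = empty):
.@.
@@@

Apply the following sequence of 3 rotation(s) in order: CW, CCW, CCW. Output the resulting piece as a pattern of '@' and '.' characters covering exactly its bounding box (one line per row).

Answer: .@
@@
.@

Derivation:
Start:
.@.
@@@
After rotation 1 (CW):
@.
@@
@.
After rotation 2 (CCW):
.@.
@@@
After rotation 3 (CCW):
.@
@@
.@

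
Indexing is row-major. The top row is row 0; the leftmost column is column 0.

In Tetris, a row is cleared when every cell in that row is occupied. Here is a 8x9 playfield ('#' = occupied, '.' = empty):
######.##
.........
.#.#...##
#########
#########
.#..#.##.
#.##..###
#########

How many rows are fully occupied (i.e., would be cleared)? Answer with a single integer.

Check each row:
  row 0: 1 empty cell -> not full
  row 1: 9 empty cells -> not full
  row 2: 5 empty cells -> not full
  row 3: 0 empty cells -> FULL (clear)
  row 4: 0 empty cells -> FULL (clear)
  row 5: 5 empty cells -> not full
  row 6: 3 empty cells -> not full
  row 7: 0 empty cells -> FULL (clear)
Total rows cleared: 3

Answer: 3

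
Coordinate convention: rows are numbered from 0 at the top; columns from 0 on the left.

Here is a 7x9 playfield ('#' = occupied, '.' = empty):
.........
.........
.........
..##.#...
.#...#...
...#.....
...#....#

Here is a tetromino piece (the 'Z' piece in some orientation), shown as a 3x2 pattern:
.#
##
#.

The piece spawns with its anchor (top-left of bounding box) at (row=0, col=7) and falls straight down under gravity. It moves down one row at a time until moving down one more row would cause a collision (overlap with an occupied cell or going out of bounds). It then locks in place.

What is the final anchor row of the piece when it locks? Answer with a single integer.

Spawn at (row=0, col=7). Try each row:
  row 0: fits
  row 1: fits
  row 2: fits
  row 3: fits
  row 4: fits
  row 5: blocked -> lock at row 4

Answer: 4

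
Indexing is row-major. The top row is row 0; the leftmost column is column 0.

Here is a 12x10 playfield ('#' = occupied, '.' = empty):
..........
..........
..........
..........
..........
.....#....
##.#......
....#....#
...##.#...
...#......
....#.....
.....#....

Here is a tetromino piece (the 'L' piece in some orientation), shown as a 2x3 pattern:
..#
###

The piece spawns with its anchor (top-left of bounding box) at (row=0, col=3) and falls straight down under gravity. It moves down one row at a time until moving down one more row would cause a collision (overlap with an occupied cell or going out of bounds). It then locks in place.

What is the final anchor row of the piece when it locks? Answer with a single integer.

Spawn at (row=0, col=3). Try each row:
  row 0: fits
  row 1: fits
  row 2: fits
  row 3: fits
  row 4: blocked -> lock at row 3

Answer: 3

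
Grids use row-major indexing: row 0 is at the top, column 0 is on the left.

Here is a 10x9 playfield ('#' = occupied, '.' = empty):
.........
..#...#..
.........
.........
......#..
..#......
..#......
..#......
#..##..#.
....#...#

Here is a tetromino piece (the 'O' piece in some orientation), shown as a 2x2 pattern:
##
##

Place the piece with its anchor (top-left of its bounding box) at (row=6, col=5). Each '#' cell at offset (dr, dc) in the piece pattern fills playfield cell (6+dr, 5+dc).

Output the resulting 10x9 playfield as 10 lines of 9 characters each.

Answer: .........
..#...#..
.........
.........
......#..
..#......
..#..##..
..#..##..
#..##..#.
....#...#

Derivation:
Fill (6+0,5+0) = (6,5)
Fill (6+0,5+1) = (6,6)
Fill (6+1,5+0) = (7,5)
Fill (6+1,5+1) = (7,6)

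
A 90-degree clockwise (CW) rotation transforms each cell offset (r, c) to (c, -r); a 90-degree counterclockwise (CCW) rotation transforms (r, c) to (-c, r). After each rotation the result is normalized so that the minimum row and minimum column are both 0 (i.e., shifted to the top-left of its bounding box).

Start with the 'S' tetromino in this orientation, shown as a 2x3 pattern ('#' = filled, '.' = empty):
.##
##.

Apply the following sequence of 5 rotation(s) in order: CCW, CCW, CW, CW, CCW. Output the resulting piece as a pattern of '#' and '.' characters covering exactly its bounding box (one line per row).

Start:
.##
##.
After rotation 1 (CCW):
#.
##
.#
After rotation 2 (CCW):
.##
##.
After rotation 3 (CW):
#.
##
.#
After rotation 4 (CW):
.##
##.
After rotation 5 (CCW):
#.
##
.#

Answer: #.
##
.#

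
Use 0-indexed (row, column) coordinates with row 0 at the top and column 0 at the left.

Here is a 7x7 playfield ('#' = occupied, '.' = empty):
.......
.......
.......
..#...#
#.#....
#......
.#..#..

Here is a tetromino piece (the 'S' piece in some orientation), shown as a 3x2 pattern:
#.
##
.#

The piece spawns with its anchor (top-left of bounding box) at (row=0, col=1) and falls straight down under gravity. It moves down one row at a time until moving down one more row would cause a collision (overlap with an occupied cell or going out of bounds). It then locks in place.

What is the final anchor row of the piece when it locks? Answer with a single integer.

Spawn at (row=0, col=1). Try each row:
  row 0: fits
  row 1: blocked -> lock at row 0

Answer: 0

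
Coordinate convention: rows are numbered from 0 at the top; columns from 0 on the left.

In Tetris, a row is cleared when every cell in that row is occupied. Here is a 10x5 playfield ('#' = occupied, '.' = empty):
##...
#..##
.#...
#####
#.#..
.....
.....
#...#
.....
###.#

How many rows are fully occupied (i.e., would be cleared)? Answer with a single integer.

Answer: 1

Derivation:
Check each row:
  row 0: 3 empty cells -> not full
  row 1: 2 empty cells -> not full
  row 2: 4 empty cells -> not full
  row 3: 0 empty cells -> FULL (clear)
  row 4: 3 empty cells -> not full
  row 5: 5 empty cells -> not full
  row 6: 5 empty cells -> not full
  row 7: 3 empty cells -> not full
  row 8: 5 empty cells -> not full
  row 9: 1 empty cell -> not full
Total rows cleared: 1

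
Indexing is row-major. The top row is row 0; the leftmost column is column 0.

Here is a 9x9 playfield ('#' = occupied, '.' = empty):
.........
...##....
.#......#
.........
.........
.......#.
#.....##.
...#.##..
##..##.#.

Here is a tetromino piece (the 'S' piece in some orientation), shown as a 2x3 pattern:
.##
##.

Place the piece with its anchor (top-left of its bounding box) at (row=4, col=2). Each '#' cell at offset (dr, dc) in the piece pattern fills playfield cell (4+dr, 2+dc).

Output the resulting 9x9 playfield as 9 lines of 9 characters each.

Answer: .........
...##....
.#......#
.........
...##....
..##...#.
#.....##.
...#.##..
##..##.#.

Derivation:
Fill (4+0,2+1) = (4,3)
Fill (4+0,2+2) = (4,4)
Fill (4+1,2+0) = (5,2)
Fill (4+1,2+1) = (5,3)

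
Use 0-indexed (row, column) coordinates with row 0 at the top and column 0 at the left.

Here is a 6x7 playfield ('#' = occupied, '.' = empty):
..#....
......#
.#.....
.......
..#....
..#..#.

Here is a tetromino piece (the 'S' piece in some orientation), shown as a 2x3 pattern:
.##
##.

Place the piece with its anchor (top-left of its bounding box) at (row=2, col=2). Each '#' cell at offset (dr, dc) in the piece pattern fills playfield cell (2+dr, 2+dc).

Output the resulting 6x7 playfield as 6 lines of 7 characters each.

Answer: ..#....
......#
.#.##..
..##...
..#....
..#..#.

Derivation:
Fill (2+0,2+1) = (2,3)
Fill (2+0,2+2) = (2,4)
Fill (2+1,2+0) = (3,2)
Fill (2+1,2+1) = (3,3)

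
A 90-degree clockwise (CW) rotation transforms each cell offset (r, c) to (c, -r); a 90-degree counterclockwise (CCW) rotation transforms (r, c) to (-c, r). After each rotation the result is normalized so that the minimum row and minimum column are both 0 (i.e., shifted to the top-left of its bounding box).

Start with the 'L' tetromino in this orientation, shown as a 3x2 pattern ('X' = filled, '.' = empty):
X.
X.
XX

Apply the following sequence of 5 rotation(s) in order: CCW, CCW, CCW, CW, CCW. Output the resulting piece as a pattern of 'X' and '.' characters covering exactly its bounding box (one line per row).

Answer: XXX
X..

Derivation:
Start:
X.
X.
XX
After rotation 1 (CCW):
..X
XXX
After rotation 2 (CCW):
XX
.X
.X
After rotation 3 (CCW):
XXX
X..
After rotation 4 (CW):
XX
.X
.X
After rotation 5 (CCW):
XXX
X..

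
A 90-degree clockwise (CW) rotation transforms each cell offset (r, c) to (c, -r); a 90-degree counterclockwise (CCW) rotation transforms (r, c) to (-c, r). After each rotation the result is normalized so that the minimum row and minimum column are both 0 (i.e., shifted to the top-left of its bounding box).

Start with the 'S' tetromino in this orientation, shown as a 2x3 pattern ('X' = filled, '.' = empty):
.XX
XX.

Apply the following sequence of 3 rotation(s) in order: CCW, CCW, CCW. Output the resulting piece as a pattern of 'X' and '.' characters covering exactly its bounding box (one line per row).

Answer: X.
XX
.X

Derivation:
Start:
.XX
XX.
After rotation 1 (CCW):
X.
XX
.X
After rotation 2 (CCW):
.XX
XX.
After rotation 3 (CCW):
X.
XX
.X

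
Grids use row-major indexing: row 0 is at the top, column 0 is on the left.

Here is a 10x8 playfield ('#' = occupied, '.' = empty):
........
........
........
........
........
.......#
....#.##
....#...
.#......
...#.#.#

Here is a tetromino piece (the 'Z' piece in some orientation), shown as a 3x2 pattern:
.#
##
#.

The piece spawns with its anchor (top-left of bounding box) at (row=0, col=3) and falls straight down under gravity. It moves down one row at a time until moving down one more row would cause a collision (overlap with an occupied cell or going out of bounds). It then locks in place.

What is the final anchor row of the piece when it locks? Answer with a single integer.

Answer: 4

Derivation:
Spawn at (row=0, col=3). Try each row:
  row 0: fits
  row 1: fits
  row 2: fits
  row 3: fits
  row 4: fits
  row 5: blocked -> lock at row 4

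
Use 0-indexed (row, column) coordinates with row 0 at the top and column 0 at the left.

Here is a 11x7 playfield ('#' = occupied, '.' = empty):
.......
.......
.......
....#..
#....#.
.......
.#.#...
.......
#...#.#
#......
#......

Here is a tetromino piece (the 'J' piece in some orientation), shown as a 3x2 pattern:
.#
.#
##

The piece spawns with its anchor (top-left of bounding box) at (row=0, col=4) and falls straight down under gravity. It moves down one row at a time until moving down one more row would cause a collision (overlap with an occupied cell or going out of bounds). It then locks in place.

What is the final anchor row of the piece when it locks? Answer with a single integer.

Answer: 0

Derivation:
Spawn at (row=0, col=4). Try each row:
  row 0: fits
  row 1: blocked -> lock at row 0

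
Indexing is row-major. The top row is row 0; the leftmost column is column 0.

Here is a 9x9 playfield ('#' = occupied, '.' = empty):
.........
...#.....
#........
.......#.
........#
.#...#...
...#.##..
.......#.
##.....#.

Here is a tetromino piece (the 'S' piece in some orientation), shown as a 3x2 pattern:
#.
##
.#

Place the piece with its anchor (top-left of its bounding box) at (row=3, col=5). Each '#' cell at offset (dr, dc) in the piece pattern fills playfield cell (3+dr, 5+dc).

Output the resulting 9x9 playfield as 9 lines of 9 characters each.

Fill (3+0,5+0) = (3,5)
Fill (3+1,5+0) = (4,5)
Fill (3+1,5+1) = (4,6)
Fill (3+2,5+1) = (5,6)

Answer: .........
...#.....
#........
.....#.#.
.....##.#
.#...##..
...#.##..
.......#.
##.....#.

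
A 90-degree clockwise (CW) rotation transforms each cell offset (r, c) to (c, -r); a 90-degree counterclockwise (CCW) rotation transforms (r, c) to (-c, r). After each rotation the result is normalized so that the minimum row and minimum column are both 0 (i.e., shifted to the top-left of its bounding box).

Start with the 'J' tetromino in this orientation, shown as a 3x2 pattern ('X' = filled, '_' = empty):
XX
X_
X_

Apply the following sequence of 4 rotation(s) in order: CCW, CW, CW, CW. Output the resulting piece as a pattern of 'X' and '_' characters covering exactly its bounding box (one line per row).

Start:
XX
X_
X_
After rotation 1 (CCW):
X__
XXX
After rotation 2 (CW):
XX
X_
X_
After rotation 3 (CW):
XXX
__X
After rotation 4 (CW):
_X
_X
XX

Answer: _X
_X
XX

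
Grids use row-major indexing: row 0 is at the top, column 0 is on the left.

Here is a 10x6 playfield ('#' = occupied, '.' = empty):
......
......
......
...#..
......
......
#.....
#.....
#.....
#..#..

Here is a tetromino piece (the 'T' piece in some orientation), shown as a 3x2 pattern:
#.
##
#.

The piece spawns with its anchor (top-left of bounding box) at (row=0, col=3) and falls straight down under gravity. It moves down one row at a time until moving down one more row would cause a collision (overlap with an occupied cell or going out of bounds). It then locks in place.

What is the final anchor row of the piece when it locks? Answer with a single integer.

Spawn at (row=0, col=3). Try each row:
  row 0: fits
  row 1: blocked -> lock at row 0

Answer: 0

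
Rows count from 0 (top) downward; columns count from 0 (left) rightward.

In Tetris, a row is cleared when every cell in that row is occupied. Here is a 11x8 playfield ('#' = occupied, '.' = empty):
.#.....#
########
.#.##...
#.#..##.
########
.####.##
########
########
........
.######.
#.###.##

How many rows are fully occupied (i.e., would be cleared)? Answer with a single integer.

Check each row:
  row 0: 6 empty cells -> not full
  row 1: 0 empty cells -> FULL (clear)
  row 2: 5 empty cells -> not full
  row 3: 4 empty cells -> not full
  row 4: 0 empty cells -> FULL (clear)
  row 5: 2 empty cells -> not full
  row 6: 0 empty cells -> FULL (clear)
  row 7: 0 empty cells -> FULL (clear)
  row 8: 8 empty cells -> not full
  row 9: 2 empty cells -> not full
  row 10: 2 empty cells -> not full
Total rows cleared: 4

Answer: 4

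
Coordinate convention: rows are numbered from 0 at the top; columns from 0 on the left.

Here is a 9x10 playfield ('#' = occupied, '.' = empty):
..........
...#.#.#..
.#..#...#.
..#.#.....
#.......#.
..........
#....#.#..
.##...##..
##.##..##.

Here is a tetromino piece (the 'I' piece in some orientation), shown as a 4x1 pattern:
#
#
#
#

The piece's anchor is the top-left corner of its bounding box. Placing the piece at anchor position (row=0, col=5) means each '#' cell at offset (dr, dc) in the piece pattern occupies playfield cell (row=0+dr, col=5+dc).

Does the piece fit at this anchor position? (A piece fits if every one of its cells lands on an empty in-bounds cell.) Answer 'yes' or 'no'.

Answer: no

Derivation:
Check each piece cell at anchor (0, 5):
  offset (0,0) -> (0,5): empty -> OK
  offset (1,0) -> (1,5): occupied ('#') -> FAIL
  offset (2,0) -> (2,5): empty -> OK
  offset (3,0) -> (3,5): empty -> OK
All cells valid: no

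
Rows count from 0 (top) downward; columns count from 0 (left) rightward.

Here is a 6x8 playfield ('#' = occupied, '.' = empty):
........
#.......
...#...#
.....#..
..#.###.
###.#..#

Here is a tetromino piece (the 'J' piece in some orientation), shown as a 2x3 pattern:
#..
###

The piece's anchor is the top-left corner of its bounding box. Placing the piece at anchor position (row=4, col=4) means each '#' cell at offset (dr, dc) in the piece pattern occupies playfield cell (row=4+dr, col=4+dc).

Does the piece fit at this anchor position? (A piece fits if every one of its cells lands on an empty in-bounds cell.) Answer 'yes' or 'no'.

Check each piece cell at anchor (4, 4):
  offset (0,0) -> (4,4): occupied ('#') -> FAIL
  offset (1,0) -> (5,4): occupied ('#') -> FAIL
  offset (1,1) -> (5,5): empty -> OK
  offset (1,2) -> (5,6): empty -> OK
All cells valid: no

Answer: no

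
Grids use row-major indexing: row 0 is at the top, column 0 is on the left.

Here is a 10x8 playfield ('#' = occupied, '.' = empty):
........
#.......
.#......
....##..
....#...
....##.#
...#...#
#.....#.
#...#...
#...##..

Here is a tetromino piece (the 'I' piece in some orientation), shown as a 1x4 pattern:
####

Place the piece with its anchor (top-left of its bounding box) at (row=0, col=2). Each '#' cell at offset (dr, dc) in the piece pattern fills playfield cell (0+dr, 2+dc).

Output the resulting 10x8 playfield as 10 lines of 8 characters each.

Fill (0+0,2+0) = (0,2)
Fill (0+0,2+1) = (0,3)
Fill (0+0,2+2) = (0,4)
Fill (0+0,2+3) = (0,5)

Answer: ..####..
#.......
.#......
....##..
....#...
....##.#
...#...#
#.....#.
#...#...
#...##..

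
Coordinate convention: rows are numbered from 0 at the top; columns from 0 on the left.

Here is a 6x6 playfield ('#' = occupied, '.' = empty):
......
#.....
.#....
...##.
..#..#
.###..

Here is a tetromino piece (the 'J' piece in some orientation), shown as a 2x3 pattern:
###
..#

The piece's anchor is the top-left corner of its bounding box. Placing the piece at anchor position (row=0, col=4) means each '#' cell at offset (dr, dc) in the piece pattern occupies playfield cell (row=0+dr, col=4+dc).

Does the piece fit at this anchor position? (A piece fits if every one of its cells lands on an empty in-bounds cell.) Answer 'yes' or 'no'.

Check each piece cell at anchor (0, 4):
  offset (0,0) -> (0,4): empty -> OK
  offset (0,1) -> (0,5): empty -> OK
  offset (0,2) -> (0,6): out of bounds -> FAIL
  offset (1,2) -> (1,6): out of bounds -> FAIL
All cells valid: no

Answer: no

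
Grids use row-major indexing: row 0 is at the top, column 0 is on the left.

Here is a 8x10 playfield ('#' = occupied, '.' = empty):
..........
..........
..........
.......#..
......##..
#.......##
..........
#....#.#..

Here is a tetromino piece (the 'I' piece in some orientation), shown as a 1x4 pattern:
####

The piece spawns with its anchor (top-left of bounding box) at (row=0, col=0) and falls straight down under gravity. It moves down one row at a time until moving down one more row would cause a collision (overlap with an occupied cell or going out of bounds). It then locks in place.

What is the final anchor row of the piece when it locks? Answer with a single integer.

Answer: 4

Derivation:
Spawn at (row=0, col=0). Try each row:
  row 0: fits
  row 1: fits
  row 2: fits
  row 3: fits
  row 4: fits
  row 5: blocked -> lock at row 4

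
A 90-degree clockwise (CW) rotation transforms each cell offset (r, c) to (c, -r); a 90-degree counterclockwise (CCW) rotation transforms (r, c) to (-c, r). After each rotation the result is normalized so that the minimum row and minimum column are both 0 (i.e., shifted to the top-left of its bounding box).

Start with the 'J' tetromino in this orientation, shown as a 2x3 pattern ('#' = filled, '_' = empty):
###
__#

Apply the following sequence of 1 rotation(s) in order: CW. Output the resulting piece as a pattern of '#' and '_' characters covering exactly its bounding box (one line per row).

Start:
###
__#
After rotation 1 (CW):
_#
_#
##

Answer: _#
_#
##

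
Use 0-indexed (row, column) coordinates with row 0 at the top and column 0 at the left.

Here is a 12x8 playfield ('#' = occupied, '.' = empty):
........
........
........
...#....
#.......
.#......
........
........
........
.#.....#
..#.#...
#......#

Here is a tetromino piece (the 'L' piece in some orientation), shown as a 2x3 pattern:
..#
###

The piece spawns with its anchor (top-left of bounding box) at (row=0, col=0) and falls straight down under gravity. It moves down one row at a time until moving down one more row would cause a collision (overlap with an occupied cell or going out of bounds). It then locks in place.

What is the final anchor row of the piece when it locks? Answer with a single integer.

Spawn at (row=0, col=0). Try each row:
  row 0: fits
  row 1: fits
  row 2: fits
  row 3: blocked -> lock at row 2

Answer: 2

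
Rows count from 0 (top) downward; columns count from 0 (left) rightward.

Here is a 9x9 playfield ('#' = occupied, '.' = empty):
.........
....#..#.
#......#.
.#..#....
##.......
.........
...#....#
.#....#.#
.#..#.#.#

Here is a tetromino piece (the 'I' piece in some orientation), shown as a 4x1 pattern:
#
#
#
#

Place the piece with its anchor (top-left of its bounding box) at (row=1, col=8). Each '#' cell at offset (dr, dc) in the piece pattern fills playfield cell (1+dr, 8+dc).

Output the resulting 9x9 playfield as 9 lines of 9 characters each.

Fill (1+0,8+0) = (1,8)
Fill (1+1,8+0) = (2,8)
Fill (1+2,8+0) = (3,8)
Fill (1+3,8+0) = (4,8)

Answer: .........
....#..##
#......##
.#..#...#
##......#
.........
...#....#
.#....#.#
.#..#.#.#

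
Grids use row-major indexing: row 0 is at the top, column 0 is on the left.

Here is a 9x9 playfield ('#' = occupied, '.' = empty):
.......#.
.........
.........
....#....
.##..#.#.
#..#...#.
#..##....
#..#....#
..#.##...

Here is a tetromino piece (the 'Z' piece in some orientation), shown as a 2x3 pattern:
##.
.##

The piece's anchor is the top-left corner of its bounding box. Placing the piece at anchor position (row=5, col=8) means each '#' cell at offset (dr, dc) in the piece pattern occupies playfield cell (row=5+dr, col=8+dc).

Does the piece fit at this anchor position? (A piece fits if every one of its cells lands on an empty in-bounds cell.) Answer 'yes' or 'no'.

Check each piece cell at anchor (5, 8):
  offset (0,0) -> (5,8): empty -> OK
  offset (0,1) -> (5,9): out of bounds -> FAIL
  offset (1,1) -> (6,9): out of bounds -> FAIL
  offset (1,2) -> (6,10): out of bounds -> FAIL
All cells valid: no

Answer: no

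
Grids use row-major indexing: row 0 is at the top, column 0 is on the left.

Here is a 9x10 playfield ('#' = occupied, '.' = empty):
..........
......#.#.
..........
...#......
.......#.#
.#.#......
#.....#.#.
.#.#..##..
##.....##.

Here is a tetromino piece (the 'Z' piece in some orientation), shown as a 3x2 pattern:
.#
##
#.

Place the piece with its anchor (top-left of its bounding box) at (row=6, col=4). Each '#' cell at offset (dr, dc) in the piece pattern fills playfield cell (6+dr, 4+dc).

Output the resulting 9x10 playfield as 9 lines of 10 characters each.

Fill (6+0,4+1) = (6,5)
Fill (6+1,4+0) = (7,4)
Fill (6+1,4+1) = (7,5)
Fill (6+2,4+0) = (8,4)

Answer: ..........
......#.#.
..........
...#......
.......#.#
.#.#......
#....##.#.
.#.#####..
##..#..##.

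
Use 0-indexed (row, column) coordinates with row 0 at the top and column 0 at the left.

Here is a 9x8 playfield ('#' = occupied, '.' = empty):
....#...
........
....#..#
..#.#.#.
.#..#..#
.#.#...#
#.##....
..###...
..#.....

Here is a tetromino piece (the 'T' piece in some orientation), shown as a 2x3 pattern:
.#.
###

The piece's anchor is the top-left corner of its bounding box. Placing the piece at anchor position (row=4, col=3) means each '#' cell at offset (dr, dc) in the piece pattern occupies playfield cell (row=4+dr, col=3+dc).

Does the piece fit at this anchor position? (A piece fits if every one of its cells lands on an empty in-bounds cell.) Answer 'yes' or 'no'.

Answer: no

Derivation:
Check each piece cell at anchor (4, 3):
  offset (0,1) -> (4,4): occupied ('#') -> FAIL
  offset (1,0) -> (5,3): occupied ('#') -> FAIL
  offset (1,1) -> (5,4): empty -> OK
  offset (1,2) -> (5,5): empty -> OK
All cells valid: no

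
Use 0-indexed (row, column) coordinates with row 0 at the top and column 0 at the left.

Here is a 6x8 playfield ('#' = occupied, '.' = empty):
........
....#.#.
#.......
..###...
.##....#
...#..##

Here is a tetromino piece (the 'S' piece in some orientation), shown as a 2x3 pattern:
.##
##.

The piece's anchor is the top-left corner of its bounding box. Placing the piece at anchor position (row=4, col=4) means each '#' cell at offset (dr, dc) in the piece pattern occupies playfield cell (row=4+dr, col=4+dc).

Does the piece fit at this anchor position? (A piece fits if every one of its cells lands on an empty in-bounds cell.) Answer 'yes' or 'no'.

Check each piece cell at anchor (4, 4):
  offset (0,1) -> (4,5): empty -> OK
  offset (0,2) -> (4,6): empty -> OK
  offset (1,0) -> (5,4): empty -> OK
  offset (1,1) -> (5,5): empty -> OK
All cells valid: yes

Answer: yes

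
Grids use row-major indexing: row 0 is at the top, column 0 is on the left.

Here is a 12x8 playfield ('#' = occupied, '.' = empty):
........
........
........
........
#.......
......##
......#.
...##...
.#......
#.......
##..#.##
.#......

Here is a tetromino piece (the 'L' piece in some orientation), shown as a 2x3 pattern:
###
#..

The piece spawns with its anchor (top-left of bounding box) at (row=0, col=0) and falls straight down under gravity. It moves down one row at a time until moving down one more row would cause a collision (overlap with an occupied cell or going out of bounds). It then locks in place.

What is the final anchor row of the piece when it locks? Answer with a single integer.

Spawn at (row=0, col=0). Try each row:
  row 0: fits
  row 1: fits
  row 2: fits
  row 3: blocked -> lock at row 2

Answer: 2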